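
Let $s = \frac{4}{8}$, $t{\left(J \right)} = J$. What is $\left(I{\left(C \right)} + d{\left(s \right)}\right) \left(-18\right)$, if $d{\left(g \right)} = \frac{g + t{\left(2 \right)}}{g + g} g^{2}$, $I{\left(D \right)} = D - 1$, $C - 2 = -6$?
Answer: $\frac{315}{4} \approx 78.75$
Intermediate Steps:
$C = -4$ ($C = 2 - 6 = -4$)
$I{\left(D \right)} = -1 + D$ ($I{\left(D \right)} = D - 1 = -1 + D$)
$s = \frac{1}{2}$ ($s = 4 \cdot \frac{1}{8} = \frac{1}{2} \approx 0.5$)
$d{\left(g \right)} = \frac{g \left(2 + g\right)}{2}$ ($d{\left(g \right)} = \frac{g + 2}{g + g} g^{2} = \frac{2 + g}{2 g} g^{2} = \frac{g \left(2 + g\right)}{2}$)
$\left(I{\left(C \right)} + d{\left(s \right)}\right) \left(-18\right) = \left(\left(-1 - 4\right) + \frac{1}{2} \cdot \frac{1}{2} \left(2 + \frac{1}{2}\right)\right) \left(-18\right) = \left(-5 + \frac{1}{2} \cdot \frac{1}{2} \cdot \frac{5}{2}\right) \left(-18\right) = \left(-5 + \frac{5}{8}\right) \left(-18\right) = \left(- \frac{35}{8}\right) \left(-18\right) = \frac{315}{4}$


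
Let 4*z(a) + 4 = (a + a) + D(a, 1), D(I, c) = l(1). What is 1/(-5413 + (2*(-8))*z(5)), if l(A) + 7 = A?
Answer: -1/5413 ≈ -0.00018474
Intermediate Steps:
l(A) = -7 + A
D(I, c) = -6 (D(I, c) = -7 + 1 = -6)
z(a) = -5/2 + a/2 (z(a) = -1 + ((a + a) - 6)/4 = -1 + (2*a - 6)/4 = -1 + (-6 + 2*a)/4 = -1 + (-3/2 + a/2) = -5/2 + a/2)
1/(-5413 + (2*(-8))*z(5)) = 1/(-5413 + (2*(-8))*(-5/2 + (½)*5)) = 1/(-5413 - 16*(-5/2 + 5/2)) = 1/(-5413 - 16*0) = 1/(-5413 + 0) = 1/(-5413) = -1/5413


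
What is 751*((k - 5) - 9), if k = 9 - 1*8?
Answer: -9763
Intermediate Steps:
k = 1 (k = 9 - 8 = 1)
751*((k - 5) - 9) = 751*((1 - 5) - 9) = 751*(-4 - 9) = 751*(-13) = -9763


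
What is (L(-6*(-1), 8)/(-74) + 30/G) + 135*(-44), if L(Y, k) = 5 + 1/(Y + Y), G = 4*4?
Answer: -1318279/222 ≈ -5938.2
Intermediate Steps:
G = 16
L(Y, k) = 5 + 1/(2*Y)
(L(-6*(-1), 8)/(-74) + 30/G) + 135*(-44) = ((5 + 1/(2*((-6*(-1)))))/(-74) + 30/16) + 135*(-44) = ((5 + (1/2)/6)*(-1/74) + 30*(1/16)) - 5940 = ((5 + (1/2)*(1/6))*(-1/74) + 15/8) - 5940 = ((5 + 1/12)*(-1/74) + 15/8) - 5940 = ((61/12)*(-1/74) + 15/8) - 5940 = (-61/888 + 15/8) - 5940 = 401/222 - 5940 = -1318279/222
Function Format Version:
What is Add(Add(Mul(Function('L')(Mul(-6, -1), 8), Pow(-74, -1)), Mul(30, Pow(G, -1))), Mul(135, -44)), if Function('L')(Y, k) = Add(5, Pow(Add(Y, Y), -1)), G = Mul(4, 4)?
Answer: Rational(-1318279, 222) ≈ -5938.2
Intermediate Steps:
G = 16
Function('L')(Y, k) = Add(5, Mul(Rational(1, 2), Pow(Y, -1))) (Function('L')(Y, k) = Add(5, Pow(Mul(2, Y), -1)) = Add(5, Mul(Rational(1, 2), Pow(Y, -1))))
Add(Add(Mul(Function('L')(Mul(-6, -1), 8), Pow(-74, -1)), Mul(30, Pow(G, -1))), Mul(135, -44)) = Add(Add(Mul(Add(5, Mul(Rational(1, 2), Pow(Mul(-6, -1), -1))), Pow(-74, -1)), Mul(30, Pow(16, -1))), Mul(135, -44)) = Add(Add(Mul(Add(5, Mul(Rational(1, 2), Pow(6, -1))), Rational(-1, 74)), Mul(30, Rational(1, 16))), -5940) = Add(Add(Mul(Add(5, Mul(Rational(1, 2), Rational(1, 6))), Rational(-1, 74)), Rational(15, 8)), -5940) = Add(Add(Mul(Add(5, Rational(1, 12)), Rational(-1, 74)), Rational(15, 8)), -5940) = Add(Add(Mul(Rational(61, 12), Rational(-1, 74)), Rational(15, 8)), -5940) = Add(Add(Rational(-61, 888), Rational(15, 8)), -5940) = Add(Rational(401, 222), -5940) = Rational(-1318279, 222)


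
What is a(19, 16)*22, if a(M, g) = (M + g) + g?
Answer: 1122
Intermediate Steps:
a(M, g) = M + 2*g
a(19, 16)*22 = (19 + 2*16)*22 = (19 + 32)*22 = 51*22 = 1122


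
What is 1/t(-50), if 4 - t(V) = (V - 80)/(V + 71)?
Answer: 21/214 ≈ 0.098131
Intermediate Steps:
t(V) = 4 - (-80 + V)/(71 + V) (t(V) = 4 - (V - 80)/(V + 71) = 4 - (-80 + V)/(71 + V))
1/t(-50) = 1/((364 + 3*(-50))/(71 - 50)) = 1/((364 - 150)/21) = 1/((1/21)*214) = 1/(214/21) = 21/214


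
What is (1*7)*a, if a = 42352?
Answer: 296464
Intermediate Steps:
(1*7)*a = (1*7)*42352 = 7*42352 = 296464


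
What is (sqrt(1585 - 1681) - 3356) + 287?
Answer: -3069 + 4*I*sqrt(6) ≈ -3069.0 + 9.798*I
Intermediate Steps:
(sqrt(1585 - 1681) - 3356) + 287 = (sqrt(-96) - 3356) + 287 = (4*I*sqrt(6) - 3356) + 287 = (-3356 + 4*I*sqrt(6)) + 287 = -3069 + 4*I*sqrt(6)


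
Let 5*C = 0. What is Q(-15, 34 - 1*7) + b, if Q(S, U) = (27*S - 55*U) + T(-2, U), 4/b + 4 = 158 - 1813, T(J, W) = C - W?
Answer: -3180307/1659 ≈ -1917.0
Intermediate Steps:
C = 0 (C = (1/5)*0 = 0)
T(J, W) = -W (T(J, W) = 0 - W = -W)
b = -4/1659 (b = 4/(-4 + (158 - 1813)) = 4/(-4 - 1655) = 4/(-1659) = 4*(-1/1659) = -4/1659 ≈ -0.0024111)
Q(S, U) = -56*U + 27*S (Q(S, U) = (27*S - 55*U) - U = (-55*U + 27*S) - U = -56*U + 27*S)
Q(-15, 34 - 1*7) + b = (-56*(34 - 1*7) + 27*(-15)) - 4/1659 = (-56*(34 - 7) - 405) - 4/1659 = (-56*27 - 405) - 4/1659 = (-1512 - 405) - 4/1659 = -1917 - 4/1659 = -3180307/1659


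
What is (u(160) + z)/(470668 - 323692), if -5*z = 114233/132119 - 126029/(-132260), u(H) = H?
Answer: 4649162623323/4280445477942400 ≈ 0.0010861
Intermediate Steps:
z = -31759282031/87370294700 (z = -(114233/132119 - 126029/(-132260))/5 = -(114233*(1/132119) - 126029*(-1/132260))/5 = -(114233/132119 + 126029/132260)/5 = -1/5*31759282031/17474058940 = -31759282031/87370294700 ≈ -0.36350)
(u(160) + z)/(470668 - 323692) = (160 - 31759282031/87370294700)/(470668 - 323692) = (13947487869969/87370294700)/146976 = (13947487869969/87370294700)*(1/146976) = 4649162623323/4280445477942400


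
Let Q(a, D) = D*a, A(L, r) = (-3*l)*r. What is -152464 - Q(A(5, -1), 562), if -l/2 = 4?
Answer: -138976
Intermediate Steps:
l = -8 (l = -2*4 = -8)
A(L, r) = 24*r (A(L, r) = (-3*(-8))*r = 24*r)
-152464 - Q(A(5, -1), 562) = -152464 - 562*24*(-1) = -152464 - 562*(-24) = -152464 - 1*(-13488) = -152464 + 13488 = -138976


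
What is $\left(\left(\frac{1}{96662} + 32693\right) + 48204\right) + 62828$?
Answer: $\frac{13892745951}{96662} \approx 1.4373 \cdot 10^{5}$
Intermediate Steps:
$\left(\left(\frac{1}{96662} + 32693\right) + 48204\right) + 62828 = \left(\frac{3160170767}{96662} + 48204\right) + 62828 = \frac{7819665815}{96662} + 62828 = \frac{13892745951}{96662}$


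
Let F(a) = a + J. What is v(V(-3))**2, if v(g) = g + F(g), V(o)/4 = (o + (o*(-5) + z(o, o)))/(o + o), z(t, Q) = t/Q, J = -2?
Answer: 3364/9 ≈ 373.78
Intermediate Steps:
F(a) = -2 + a (F(a) = a - 2 = -2 + a)
V(o) = 2*(1 - 4*o)/o (V(o) = 4*((o + (o*(-5) + o/o))/(o + o)) = 4*((o + (-5*o + 1))/((2*o))) = 4*((o + (1 - 5*o))*(1/(2*o))) = 4*((1 - 4*o)*(1/(2*o))) = 4*((1 - 4*o)/(2*o)) = 2*(1 - 4*o)/o)
v(g) = -2 + 2*g (v(g) = g + (-2 + g) = -2 + 2*g)
v(V(-3))**2 = (-2 + 2*(-8 + 2/(-3)))**2 = (-2 + 2*(-8 + 2*(-1/3)))**2 = (-2 + 2*(-8 - 2/3))**2 = (-2 + 2*(-26/3))**2 = (-2 - 52/3)**2 = (-58/3)**2 = 3364/9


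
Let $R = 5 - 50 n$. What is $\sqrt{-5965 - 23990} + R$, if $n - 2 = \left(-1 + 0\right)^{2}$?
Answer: $-145 + i \sqrt{29955} \approx -145.0 + 173.08 i$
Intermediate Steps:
$n = 3$ ($n = 2 + \left(-1 + 0\right)^{2} = 2 + \left(-1\right)^{2} = 2 + 1 = 3$)
$R = -145$ ($R = 5 - 150 = -145$)
$\sqrt{-5965 - 23990} + R = \sqrt{-5965 - 23990} - 145 = \sqrt{-29955} - 145 = i \sqrt{29955} - 145 = -145 + i \sqrt{29955}$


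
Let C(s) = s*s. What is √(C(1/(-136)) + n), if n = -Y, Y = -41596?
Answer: √769359617/136 ≈ 203.95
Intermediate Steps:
C(s) = s²
n = 41596 (n = -1*(-41596) = 41596)
√(C(1/(-136)) + n) = √((1/(-136))² + 41596) = √((-1/136)² + 41596) = √(1/18496 + 41596) = √(769359617/18496) = √769359617/136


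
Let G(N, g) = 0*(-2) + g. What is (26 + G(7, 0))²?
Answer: 676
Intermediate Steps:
G(N, g) = g (G(N, g) = 0 + g = g)
(26 + G(7, 0))² = (26 + 0)² = 26² = 676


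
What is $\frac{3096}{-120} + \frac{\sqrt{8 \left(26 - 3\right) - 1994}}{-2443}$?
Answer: $- \frac{129}{5} - \frac{i \sqrt{1810}}{2443} \approx -25.8 - 0.017415 i$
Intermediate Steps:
$\frac{3096}{-120} + \frac{\sqrt{8 \left(26 - 3\right) - 1994}}{-2443} = 3096 \left(- \frac{1}{120}\right) + \sqrt{8 \cdot 23 - 1994} \left(- \frac{1}{2443}\right) = - \frac{129}{5} + \sqrt{184 - 1994} \left(- \frac{1}{2443}\right) = - \frac{129}{5} + \sqrt{-1810} \left(- \frac{1}{2443}\right) = - \frac{129}{5} + i \sqrt{1810} \left(- \frac{1}{2443}\right) = - \frac{129}{5} - \frac{i \sqrt{1810}}{2443}$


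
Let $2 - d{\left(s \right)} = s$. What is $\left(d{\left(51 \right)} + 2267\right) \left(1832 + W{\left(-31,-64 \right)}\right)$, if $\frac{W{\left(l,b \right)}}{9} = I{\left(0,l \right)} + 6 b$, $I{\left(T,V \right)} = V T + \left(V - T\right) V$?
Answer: $15581450$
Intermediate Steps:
$d{\left(s \right)} = 2 - s$
$I{\left(T,V \right)} = T V + V \left(V - T\right)$
$W{\left(l,b \right)} = 9 l^{2} + 54 b$ ($W{\left(l,b \right)} = 9 \left(l^{2} + 6 b\right) = 9 l^{2} + 54 b$)
$\left(d{\left(51 \right)} + 2267\right) \left(1832 + W{\left(-31,-64 \right)}\right) = \left(\left(2 - 51\right) + 2267\right) \left(1832 + \left(9 \left(-31\right)^{2} + 54 \left(-64\right)\right)\right) = \left(\left(2 - 51\right) + 2267\right) \left(1832 + \left(9 \cdot 961 - 3456\right)\right) = \left(-49 + 2267\right) \left(1832 + \left(8649 - 3456\right)\right) = 2218 \left(1832 + 5193\right) = 2218 \cdot 7025 = 15581450$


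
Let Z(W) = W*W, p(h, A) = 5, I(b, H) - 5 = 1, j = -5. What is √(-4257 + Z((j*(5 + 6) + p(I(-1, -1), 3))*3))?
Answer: 3*√2027 ≈ 135.07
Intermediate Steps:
I(b, H) = 6 (I(b, H) = 5 + 1 = 6)
Z(W) = W²
√(-4257 + Z((j*(5 + 6) + p(I(-1, -1), 3))*3)) = √(-4257 + ((-5*(5 + 6) + 5)*3)²) = √(-4257 + ((-5*11 + 5)*3)²) = √(-4257 + ((-55 + 5)*3)²) = √(-4257 + (-50*3)²) = √(-4257 + (-150)²) = √(-4257 + 22500) = √18243 = 3*√2027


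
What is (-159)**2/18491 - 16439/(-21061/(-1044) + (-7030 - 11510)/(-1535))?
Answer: -2369868965973/4661932429 ≈ -508.34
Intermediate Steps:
(-159)**2/18491 - 16439/(-21061/(-1044) + (-7030 - 11510)/(-1535)) = 25281*(1/18491) - 16439/(-21061*(-1/1044) - 18540*(-1/1535)) = 25281/18491 - 16439/(21061/1044 + 3708/307) = 25281/18491 - 16439/10336879/320508 = 25281/18491 - 16439*320508/10336879 = 25281/18491 - 5268831012/10336879 = -2369868965973/4661932429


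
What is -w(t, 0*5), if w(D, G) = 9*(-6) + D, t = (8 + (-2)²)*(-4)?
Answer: 102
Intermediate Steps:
t = -48 (t = (8 + 4)*(-4) = 12*(-4) = -48)
w(D, G) = -54 + D
-w(t, 0*5) = -(-54 - 48) = -1*(-102) = 102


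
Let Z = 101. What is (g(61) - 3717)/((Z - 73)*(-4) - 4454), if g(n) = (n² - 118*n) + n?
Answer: 7133/4566 ≈ 1.5622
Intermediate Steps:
g(n) = n² - 117*n
(g(61) - 3717)/((Z - 73)*(-4) - 4454) = (61*(-117 + 61) - 3717)/((101 - 73)*(-4) - 4454) = (61*(-56) - 3717)/(28*(-4) - 4454) = (-3416 - 3717)/(-112 - 4454) = -7133/(-4566) = -7133*(-1/4566) = 7133/4566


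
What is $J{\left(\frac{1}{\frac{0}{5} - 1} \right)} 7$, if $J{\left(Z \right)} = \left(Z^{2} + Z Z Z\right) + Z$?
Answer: $-7$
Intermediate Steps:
$J{\left(Z \right)} = Z + Z^{2} + Z^{3}$ ($J{\left(Z \right)} = \left(Z^{2} + Z^{2} Z\right) + Z = \left(Z^{2} + Z^{3}\right) + Z = Z + Z^{2} + Z^{3}$)
$J{\left(\frac{1}{\frac{0}{5} - 1} \right)} 7 = \frac{1 + \frac{1}{\frac{0}{5} - 1} + \left(\frac{1}{\frac{0}{5} - 1}\right)^{2}}{\frac{0}{5} - 1} \cdot 7 = \frac{1 + \frac{1}{0 \cdot \frac{1}{5} - 1} + \left(\frac{1}{0 \cdot \frac{1}{5} - 1}\right)^{2}}{0 \cdot \frac{1}{5} - 1} \cdot 7 = \frac{1 + \frac{1}{0 - 1} + \left(\frac{1}{0 - 1}\right)^{2}}{0 - 1} \cdot 7 = \frac{1 + \frac{1}{-1} + \left(\frac{1}{-1}\right)^{2}}{-1} \cdot 7 = - (1 - 1 + \left(-1\right)^{2}) 7 = - (1 - 1 + 1) 7 = \left(-1\right) 1 \cdot 7 = \left(-1\right) 7 = -7$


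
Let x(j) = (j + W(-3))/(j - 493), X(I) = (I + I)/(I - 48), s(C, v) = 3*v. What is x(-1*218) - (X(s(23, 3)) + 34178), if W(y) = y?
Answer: -315900115/9243 ≈ -34177.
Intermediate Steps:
X(I) = 2*I/(-48 + I) (X(I) = (2*I)/(-48 + I) = 2*I/(-48 + I))
x(j) = (-3 + j)/(-493 + j) (x(j) = (j - 3)/(j - 493) = (-3 + j)/(-493 + j))
x(-1*218) - (X(s(23, 3)) + 34178) = (-3 - 1*218)/(-493 - 1*218) - (2*(3*3)/(-48 + 3*3) + 34178) = (-3 - 218)/(-493 - 218) - (2*9/(-48 + 9) + 34178) = -221/(-711) - (2*9/(-39) + 34178) = -1/711*(-221) - (2*9*(-1/39) + 34178) = 221/711 - (-6/13 + 34178) = 221/711 - 1*444308/13 = 221/711 - 444308/13 = -315900115/9243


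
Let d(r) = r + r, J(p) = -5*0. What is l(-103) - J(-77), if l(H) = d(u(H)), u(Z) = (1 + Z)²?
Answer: 20808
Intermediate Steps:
J(p) = 0
d(r) = 2*r
l(H) = 2*(1 + H)²
l(-103) - J(-77) = 2*(1 - 103)² - 1*0 = 2*(-102)² + 0 = 2*10404 + 0 = 20808 + 0 = 20808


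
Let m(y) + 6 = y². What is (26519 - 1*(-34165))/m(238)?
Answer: 30342/28319 ≈ 1.0714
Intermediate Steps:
m(y) = -6 + y²
(26519 - 1*(-34165))/m(238) = (26519 - 1*(-34165))/(-6 + 238²) = (26519 + 34165)/(-6 + 56644) = 60684/56638 = 60684*(1/56638) = 30342/28319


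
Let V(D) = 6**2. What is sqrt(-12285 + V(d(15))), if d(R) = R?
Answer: 3*I*sqrt(1361) ≈ 110.68*I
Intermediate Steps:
V(D) = 36
sqrt(-12285 + V(d(15))) = sqrt(-12285 + 36) = sqrt(-12249) = 3*I*sqrt(1361)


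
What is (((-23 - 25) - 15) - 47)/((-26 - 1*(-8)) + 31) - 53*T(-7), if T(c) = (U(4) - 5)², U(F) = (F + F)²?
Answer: -2398519/13 ≈ -1.8450e+5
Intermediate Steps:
U(F) = 4*F² (U(F) = (2*F)² = 4*F²)
T(c) = 3481 (T(c) = (4*4² - 5)² = (4*16 - 5)² = (64 - 5)² = 59² = 3481)
(((-23 - 25) - 15) - 47)/((-26 - 1*(-8)) + 31) - 53*T(-7) = (((-23 - 25) - 15) - 47)/((-26 - 1*(-8)) + 31) - 53*3481 = ((-48 - 15) - 47)/((-26 + 8) + 31) - 184493 = (-63 - 47)/(-18 + 31) - 184493 = -110/13 - 184493 = -2398519/13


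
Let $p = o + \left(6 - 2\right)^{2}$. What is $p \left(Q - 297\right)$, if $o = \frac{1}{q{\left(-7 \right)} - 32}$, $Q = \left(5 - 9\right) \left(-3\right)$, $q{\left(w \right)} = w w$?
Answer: $- \frac{77805}{17} \approx -4576.8$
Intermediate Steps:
$q{\left(w \right)} = w^{2}$
$Q = 12$ ($Q = \left(-4\right) \left(-3\right) = 12$)
$o = \frac{1}{17}$ ($o = \frac{1}{\left(-7\right)^{2} - 32} = \frac{1}{49 - 32} = \frac{1}{17} \approx 0.058824$)
$p = \frac{273}{17}$ ($p = \frac{1}{17} + \left(6 - 2\right)^{2} = \frac{1}{17} + 4^{2} = \frac{1}{17} + 16 = \frac{273}{17} \approx 16.059$)
$p \left(Q - 297\right) = \frac{273 \left(12 - 297\right)}{17} = \frac{273}{17} \left(-285\right) = - \frac{77805}{17}$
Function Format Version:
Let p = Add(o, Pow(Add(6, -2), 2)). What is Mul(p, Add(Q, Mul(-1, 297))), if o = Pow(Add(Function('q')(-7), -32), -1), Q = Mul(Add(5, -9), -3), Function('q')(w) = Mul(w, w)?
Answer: Rational(-77805, 17) ≈ -4576.8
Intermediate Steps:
Function('q')(w) = Pow(w, 2)
Q = 12 (Q = Mul(-4, -3) = 12)
o = Rational(1, 17) (o = Pow(Add(Pow(-7, 2), -32), -1) = Pow(Add(49, -32), -1) = Pow(17, -1) = Rational(1, 17) ≈ 0.058824)
p = Rational(273, 17) (p = Add(Rational(1, 17), Pow(Add(6, -2), 2)) = Add(Rational(1, 17), Pow(4, 2)) = Add(Rational(1, 17), 16) = Rational(273, 17) ≈ 16.059)
Mul(p, Add(Q, Mul(-1, 297))) = Mul(Rational(273, 17), Add(12, Mul(-1, 297))) = Mul(Rational(273, 17), Add(12, -297)) = Mul(Rational(273, 17), -285) = Rational(-77805, 17)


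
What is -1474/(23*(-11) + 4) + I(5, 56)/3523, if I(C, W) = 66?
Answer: 5209336/877227 ≈ 5.9384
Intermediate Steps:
-1474/(23*(-11) + 4) + I(5, 56)/3523 = -1474/(23*(-11) + 4) + 66/3523 = -1474/(-253 + 4) + 66*(1/3523) = -1474/(-249) + 66/3523 = -1474*(-1/249) + 66/3523 = 1474/249 + 66/3523 = 5209336/877227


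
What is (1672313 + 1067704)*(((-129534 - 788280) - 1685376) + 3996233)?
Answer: 3816961501731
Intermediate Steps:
(1672313 + 1067704)*(((-129534 - 788280) - 1685376) + 3996233) = 2740017*((-917814 - 1685376) + 3996233) = 2740017*(-2603190 + 3996233) = 2740017*1393043 = 3816961501731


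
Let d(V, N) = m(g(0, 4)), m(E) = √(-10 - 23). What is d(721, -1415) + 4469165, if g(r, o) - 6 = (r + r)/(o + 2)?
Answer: 4469165 + I*√33 ≈ 4.4692e+6 + 5.7446*I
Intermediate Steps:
g(r, o) = 6 + 2*r/(2 + o) (g(r, o) = 6 + (r + r)/(o + 2) = 6 + (2*r)/(2 + o) = 6 + 2*r/(2 + o))
m(E) = I*√33 (m(E) = √(-33) = I*√33)
d(V, N) = I*√33
d(721, -1415) + 4469165 = I*√33 + 4469165 = 4469165 + I*√33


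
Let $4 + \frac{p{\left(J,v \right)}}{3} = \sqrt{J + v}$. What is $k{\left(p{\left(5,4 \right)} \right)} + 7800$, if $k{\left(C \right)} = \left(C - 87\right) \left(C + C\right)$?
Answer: $8340$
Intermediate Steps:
$p{\left(J,v \right)} = -12 + 3 \sqrt{J + v}$
$k{\left(C \right)} = 2 C \left(-87 + C\right)$ ($k{\left(C \right)} = \left(-87 + C\right) 2 C = 2 C \left(-87 + C\right)$)
$k{\left(p{\left(5,4 \right)} \right)} + 7800 = 2 \left(-12 + 3 \sqrt{5 + 4}\right) \left(-87 - \left(12 - 3 \sqrt{5 + 4}\right)\right) + 7800 = 2 \left(-12 + 3 \sqrt{9}\right) \left(-87 - \left(12 - 3 \sqrt{9}\right)\right) + 7800 = 2 \left(-12 + 3 \cdot 3\right) \left(-87 + \left(-12 + 3 \cdot 3\right)\right) + 7800 = 2 \left(-12 + 9\right) \left(-87 + \left(-12 + 9\right)\right) + 7800 = 2 \left(-3\right) \left(-87 - 3\right) + 7800 = 2 \left(-3\right) \left(-90\right) + 7800 = 540 + 7800 = 8340$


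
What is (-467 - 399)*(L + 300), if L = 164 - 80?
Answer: -332544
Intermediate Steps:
L = 84
(-467 - 399)*(L + 300) = (-467 - 399)*(84 + 300) = -866*384 = -332544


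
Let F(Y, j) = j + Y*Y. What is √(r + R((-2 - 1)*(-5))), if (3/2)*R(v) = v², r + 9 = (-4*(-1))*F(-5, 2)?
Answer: √249 ≈ 15.780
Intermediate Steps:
F(Y, j) = j + Y²
r = 99 (r = -9 + (-4*(-1))*(2 + (-5)²) = -9 + 4*(2 + 25) = -9 + 4*27 = -9 + 108 = 99)
R(v) = 2*v²/3
√(r + R((-2 - 1)*(-5))) = √(99 + 2*((-2 - 1)*(-5))²/3) = √(99 + 2*(-3*(-5))²/3) = √(99 + (⅔)*15²) = √(99 + (⅔)*225) = √(99 + 150) = √249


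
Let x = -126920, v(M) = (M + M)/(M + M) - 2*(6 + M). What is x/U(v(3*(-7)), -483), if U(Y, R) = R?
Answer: 126920/483 ≈ 262.77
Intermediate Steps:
v(M) = -11 - 2*M (v(M) = (2*M)/((2*M)) + (-12 - 2*M) = (2*M)*(1/(2*M)) + (-12 - 2*M) = 1 + (-12 - 2*M) = -11 - 2*M)
x/U(v(3*(-7)), -483) = -126920/(-483) = -126920*(-1/483) = 126920/483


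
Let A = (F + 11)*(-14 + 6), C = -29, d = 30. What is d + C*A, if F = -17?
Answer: -1362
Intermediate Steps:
A = 48 (A = (-17 + 11)*(-14 + 6) = -6*(-8) = 48)
d + C*A = 30 - 29*48 = 30 - 1392 = -1362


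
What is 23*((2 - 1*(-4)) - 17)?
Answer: -253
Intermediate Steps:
23*((2 - 1*(-4)) - 17) = 23*((2 + 4) - 17) = 23*(6 - 17) = 23*(-11) = -253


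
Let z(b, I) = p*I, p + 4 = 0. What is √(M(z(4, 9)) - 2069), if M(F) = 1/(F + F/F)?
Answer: 4*I*√158410/35 ≈ 45.487*I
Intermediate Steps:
p = -4 (p = -4 + 0 = -4)
z(b, I) = -4*I
M(F) = 1/(1 + F) (M(F) = 1/(F + 1) = 1/(1 + F))
√(M(z(4, 9)) - 2069) = √(1/(1 - 4*9) - 2069) = √(1/(1 - 36) - 2069) = √(1/(-35) - 2069) = √(-1/35 - 2069) = √(-72416/35) = 4*I*√158410/35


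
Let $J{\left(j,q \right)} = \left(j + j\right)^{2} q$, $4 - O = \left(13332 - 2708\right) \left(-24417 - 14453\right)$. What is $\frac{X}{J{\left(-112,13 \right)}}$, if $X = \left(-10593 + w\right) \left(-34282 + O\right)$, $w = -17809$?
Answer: $- \frac{2931942734501}{163072} \approx -1.7979 \cdot 10^{7}$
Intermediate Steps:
$O = 412954884$ ($O = 4 - \left(13332 - 2708\right) \left(-24417 - 14453\right) = 4 - 10624 \left(-38870\right) = 4 - -412954880 = 4 + 412954880 = 412954884$)
$X = -11727770938004$ ($X = \left(-10593 - 17809\right) \left(-34282 + 412954884\right) = \left(-28402\right) 412920602 = -11727770938004$)
$J{\left(j,q \right)} = 4 q j^{2}$ ($J{\left(j,q \right)} = \left(2 j\right)^{2} q = 4 j^{2} q = 4 q j^{2}$)
$\frac{X}{J{\left(-112,13 \right)}} = - \frac{11727770938004}{4 \cdot 13 \left(-112\right)^{2}} = - \frac{11727770938004}{4 \cdot 13 \cdot 12544} = - \frac{11727770938004}{652288} = \left(-11727770938004\right) \frac{1}{652288} = - \frac{2931942734501}{163072}$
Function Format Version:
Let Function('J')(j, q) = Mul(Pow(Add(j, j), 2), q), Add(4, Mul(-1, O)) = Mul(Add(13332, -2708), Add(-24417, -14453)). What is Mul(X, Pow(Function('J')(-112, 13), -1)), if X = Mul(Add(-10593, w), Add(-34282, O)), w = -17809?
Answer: Rational(-2931942734501, 163072) ≈ -1.7979e+7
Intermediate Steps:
O = 412954884 (O = Add(4, Mul(-1, Mul(Add(13332, -2708), Add(-24417, -14453)))) = Add(4, Mul(-1, Mul(10624, -38870))) = Add(4, Mul(-1, -412954880)) = Add(4, 412954880) = 412954884)
X = -11727770938004 (X = Mul(Add(-10593, -17809), Add(-34282, 412954884)) = Mul(-28402, 412920602) = -11727770938004)
Function('J')(j, q) = Mul(4, q, Pow(j, 2)) (Function('J')(j, q) = Mul(Pow(Mul(2, j), 2), q) = Mul(Mul(4, Pow(j, 2)), q) = Mul(4, q, Pow(j, 2)))
Mul(X, Pow(Function('J')(-112, 13), -1)) = Mul(-11727770938004, Pow(Mul(4, 13, Pow(-112, 2)), -1)) = Mul(-11727770938004, Pow(Mul(4, 13, 12544), -1)) = Mul(-11727770938004, Pow(652288, -1)) = Mul(-11727770938004, Rational(1, 652288)) = Rational(-2931942734501, 163072)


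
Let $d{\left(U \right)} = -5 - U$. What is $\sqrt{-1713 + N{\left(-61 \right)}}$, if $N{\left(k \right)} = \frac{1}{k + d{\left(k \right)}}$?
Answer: $\frac{i \sqrt{42830}}{5} \approx 41.391 i$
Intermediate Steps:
$N{\left(k \right)} = - \frac{1}{5}$ ($N{\left(k \right)} = \frac{1}{k - \left(5 + k\right)} = \frac{1}{-5} = - \frac{1}{5}$)
$\sqrt{-1713 + N{\left(-61 \right)}} = \sqrt{-1713 - \frac{1}{5}} = \sqrt{- \frac{8566}{5}} = \frac{i \sqrt{42830}}{5}$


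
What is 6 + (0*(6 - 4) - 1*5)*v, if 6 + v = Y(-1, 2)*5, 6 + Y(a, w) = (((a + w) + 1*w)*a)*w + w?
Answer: 286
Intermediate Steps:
Y(a, w) = -6 + w + a*w*(a + 2*w) (Y(a, w) = -6 + ((((a + w) + 1*w)*a)*w + w) = -6 + ((((a + w) + w)*a)*w + w) = -6 + (((a + 2*w)*a)*w + w) = -6 + ((a*(a + 2*w))*w + w) = -6 + (a*w*(a + 2*w) + w) = -6 + (w + a*w*(a + 2*w)) = -6 + w + a*w*(a + 2*w))
v = -56 (v = -6 + (-6 + 2 + 2*(-1)² + 2*(-1)*2²)*5 = -6 + (-6 + 2 + 2*1 + 2*(-1)*4)*5 = -6 + (-6 + 2 + 2 - 8)*5 = -6 - 10*5 = -6 - 50 = -56)
6 + (0*(6 - 4) - 1*5)*v = 6 + (0*(6 - 4) - 1*5)*(-56) = 6 + (0*2 - 5)*(-56) = 6 + (0 - 5)*(-56) = 6 - 5*(-56) = 6 + 280 = 286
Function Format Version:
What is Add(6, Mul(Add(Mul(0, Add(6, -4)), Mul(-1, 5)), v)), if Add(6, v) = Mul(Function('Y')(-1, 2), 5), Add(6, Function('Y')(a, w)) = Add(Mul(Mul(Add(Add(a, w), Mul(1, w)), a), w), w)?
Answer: 286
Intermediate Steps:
Function('Y')(a, w) = Add(-6, w, Mul(a, w, Add(a, Mul(2, w)))) (Function('Y')(a, w) = Add(-6, Add(Mul(Mul(Add(Add(a, w), Mul(1, w)), a), w), w)) = Add(-6, Add(Mul(Mul(Add(Add(a, w), w), a), w), w)) = Add(-6, Add(Mul(Mul(Add(a, Mul(2, w)), a), w), w)) = Add(-6, Add(Mul(Mul(a, Add(a, Mul(2, w))), w), w)) = Add(-6, Add(Mul(a, w, Add(a, Mul(2, w))), w)) = Add(-6, Add(w, Mul(a, w, Add(a, Mul(2, w))))) = Add(-6, w, Mul(a, w, Add(a, Mul(2, w)))))
v = -56 (v = Add(-6, Mul(Add(-6, 2, Mul(2, Pow(-1, 2)), Mul(2, -1, Pow(2, 2))), 5)) = Add(-6, Mul(Add(-6, 2, Mul(2, 1), Mul(2, -1, 4)), 5)) = Add(-6, Mul(Add(-6, 2, 2, -8), 5)) = Add(-6, Mul(-10, 5)) = Add(-6, -50) = -56)
Add(6, Mul(Add(Mul(0, Add(6, -4)), Mul(-1, 5)), v)) = Add(6, Mul(Add(Mul(0, Add(6, -4)), Mul(-1, 5)), -56)) = Add(6, Mul(Add(Mul(0, 2), -5), -56)) = Add(6, Mul(Add(0, -5), -56)) = Add(6, Mul(-5, -56)) = Add(6, 280) = 286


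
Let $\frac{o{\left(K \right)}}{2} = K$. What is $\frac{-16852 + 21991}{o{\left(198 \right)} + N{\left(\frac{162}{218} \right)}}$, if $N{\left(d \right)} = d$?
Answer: $\frac{62239}{4805} \approx 12.953$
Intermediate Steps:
$o{\left(K \right)} = 2 K$
$\frac{-16852 + 21991}{o{\left(198 \right)} + N{\left(\frac{162}{218} \right)}} = \frac{-16852 + 21991}{2 \cdot 198 + \frac{162}{218}} = \frac{5139}{396 + 162 \cdot \frac{1}{218}} = \frac{5139}{396 + \frac{81}{109}} = \frac{5139}{\frac{43245}{109}} = 5139 \cdot \frac{109}{43245} = \frac{62239}{4805}$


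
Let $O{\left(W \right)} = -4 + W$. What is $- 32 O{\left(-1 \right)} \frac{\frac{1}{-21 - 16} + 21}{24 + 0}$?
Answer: $\frac{15520}{111} \approx 139.82$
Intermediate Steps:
$- 32 O{\left(-1 \right)} \frac{\frac{1}{-21 - 16} + 21}{24 + 0} = - 32 \left(-4 - 1\right) \frac{\frac{1}{-21 - 16} + 21}{24 + 0} = \left(-32\right) \left(-5\right) \frac{\frac{1}{-37} + 21}{24} = 160 \left(- \frac{1}{37} + 21\right) \frac{1}{24} = 160 \cdot \frac{776}{37} \cdot \frac{1}{24} = 160 \cdot \frac{97}{111} = \frac{15520}{111}$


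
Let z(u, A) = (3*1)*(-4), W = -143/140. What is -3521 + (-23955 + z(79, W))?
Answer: -27488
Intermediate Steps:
W = -143/140 (W = -143*1/140 = -143/140 ≈ -1.0214)
z(u, A) = -12 (z(u, A) = 3*(-4) = -12)
-3521 + (-23955 + z(79, W)) = -3521 + (-23955 - 12) = -3521 - 23967 = -27488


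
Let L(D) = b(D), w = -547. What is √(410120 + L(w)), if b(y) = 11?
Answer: √410131 ≈ 640.42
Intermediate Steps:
L(D) = 11
√(410120 + L(w)) = √(410120 + 11) = √410131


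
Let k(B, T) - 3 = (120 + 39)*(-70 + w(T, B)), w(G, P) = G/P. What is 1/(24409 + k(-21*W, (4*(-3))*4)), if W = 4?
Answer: 7/93610 ≈ 7.4778e-5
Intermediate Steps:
k(B, T) = -11127 + 159*T/B (k(B, T) = 3 + (120 + 39)*(-70 + T/B) = 3 + 159*(-70 + T/B) = 3 + (-11130 + 159*T/B) = -11127 + 159*T/B)
1/(24409 + k(-21*W, (4*(-3))*4)) = 1/(24409 + (-11127 + 159*((4*(-3))*4)/((-21*4)))) = 1/(24409 + (-11127 + 159*(-12*4)/(-84))) = 1/(24409 + (-11127 + 159*(-48)*(-1/84))) = 1/(24409 + (-11127 + 636/7)) = 1/(24409 - 77253/7) = 1/(93610/7) = 7/93610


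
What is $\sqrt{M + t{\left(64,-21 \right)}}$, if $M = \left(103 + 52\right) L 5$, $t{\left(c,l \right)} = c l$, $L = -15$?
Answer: $3 i \sqrt{1441} \approx 113.88 i$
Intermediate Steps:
$M = -11625$ ($M = \left(103 + 52\right) \left(\left(-15\right) 5\right) = 155 \left(-75\right) = -11625$)
$\sqrt{M + t{\left(64,-21 \right)}} = \sqrt{-11625 + 64 \left(-21\right)} = \sqrt{-11625 - 1344} = \sqrt{-12969} = 3 i \sqrt{1441}$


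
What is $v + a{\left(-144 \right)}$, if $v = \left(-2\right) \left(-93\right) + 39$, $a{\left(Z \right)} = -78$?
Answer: $147$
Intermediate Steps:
$v = 225$ ($v = 186 + 39 = 225$)
$v + a{\left(-144 \right)} = 225 - 78 = 147$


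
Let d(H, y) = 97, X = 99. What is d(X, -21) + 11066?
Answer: 11163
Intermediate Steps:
d(X, -21) + 11066 = 97 + 11066 = 11163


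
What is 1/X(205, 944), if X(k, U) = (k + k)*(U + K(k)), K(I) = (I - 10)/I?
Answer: 1/387430 ≈ 2.5811e-6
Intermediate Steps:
K(I) = (-10 + I)/I
X(k, U) = 2*k*(U + (-10 + k)/k) (X(k, U) = (k + k)*(U + (-10 + k)/k) = (2*k)*(U + (-10 + k)/k) = 2*k*(U + (-10 + k)/k))
1/X(205, 944) = 1/(-20 + 2*205 + 2*944*205) = 1/(-20 + 410 + 387040) = 1/387430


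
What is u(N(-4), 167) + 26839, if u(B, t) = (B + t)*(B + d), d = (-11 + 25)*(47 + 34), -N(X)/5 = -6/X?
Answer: 826063/4 ≈ 2.0652e+5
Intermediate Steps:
N(X) = 30/X (N(X) = -(-30)/X = 30/X)
d = 1134 (d = 14*81 = 1134)
u(B, t) = (1134 + B)*(B + t) (u(B, t) = (B + t)*(B + 1134) = (B + t)*(1134 + B) = (1134 + B)*(B + t))
u(N(-4), 167) + 26839 = ((30/(-4))² + 1134*(30/(-4)) + 1134*167 + (30/(-4))*167) + 26839 = ((30*(-¼))² + 1134*(30*(-¼)) + 189378 + (30*(-¼))*167) + 26839 = ((-15/2)² + 1134*(-15/2) + 189378 - 15/2*167) + 26839 = (225/4 - 8505 + 189378 - 2505/2) + 26839 = 718707/4 + 26839 = 826063/4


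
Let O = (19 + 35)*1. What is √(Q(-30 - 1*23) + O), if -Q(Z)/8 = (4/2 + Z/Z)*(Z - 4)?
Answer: 3*√158 ≈ 37.709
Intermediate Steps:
Q(Z) = 96 - 24*Z (Q(Z) = -8*(4/2 + Z/Z)*(Z - 4) = -8*(4*(½) + 1)*(-4 + Z) = -8*(2 + 1)*(-4 + Z) = -24*(-4 + Z) = -8*(-12 + 3*Z) = 96 - 24*Z)
O = 54 (O = 54*1 = 54)
√(Q(-30 - 1*23) + O) = √((96 - 24*(-30 - 1*23)) + 54) = √((96 - 24*(-30 - 23)) + 54) = √((96 - 24*(-53)) + 54) = √((96 + 1272) + 54) = √(1368 + 54) = √1422 = 3*√158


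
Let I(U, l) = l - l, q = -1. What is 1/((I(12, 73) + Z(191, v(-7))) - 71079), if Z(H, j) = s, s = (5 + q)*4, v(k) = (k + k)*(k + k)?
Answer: -1/71063 ≈ -1.4072e-5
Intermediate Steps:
I(U, l) = 0
v(k) = 4*k**2 (v(k) = (2*k)*(2*k) = 4*k**2)
s = 16 (s = (5 - 1)*4 = 4*4 = 16)
Z(H, j) = 16
1/((I(12, 73) + Z(191, v(-7))) - 71079) = 1/((0 + 16) - 71079) = 1/(16 - 71079) = 1/(-71063) = -1/71063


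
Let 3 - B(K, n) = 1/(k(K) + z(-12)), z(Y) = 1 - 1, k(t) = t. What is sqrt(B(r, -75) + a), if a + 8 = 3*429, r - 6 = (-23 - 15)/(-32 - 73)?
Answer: sqrt(142997257)/334 ≈ 35.803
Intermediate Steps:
z(Y) = 0
r = 668/105 (r = 6 + (-23 - 15)/(-32 - 73) = 6 - 38/(-105) = 6 - 38*(-1/105) = 6 + 38/105 = 668/105 ≈ 6.3619)
B(K, n) = 3 - 1/K (B(K, n) = 3 - 1/(K + 0) = 3 - 1/K)
a = 1279 (a = -8 + 3*429 = -8 + 1287 = 1279)
sqrt(B(r, -75) + a) = sqrt((3 - 1/668/105) + 1279) = sqrt((3 - 1*105/668) + 1279) = sqrt((3 - 105/668) + 1279) = sqrt(1899/668 + 1279) = sqrt(856271/668) = sqrt(142997257)/334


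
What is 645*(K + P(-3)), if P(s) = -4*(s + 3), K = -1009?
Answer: -650805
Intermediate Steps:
P(s) = -12 - 4*s (P(s) = -4*(3 + s) = -12 - 4*s)
645*(K + P(-3)) = 645*(-1009 + (-12 - 4*(-3))) = 645*(-1009 + (-12 + 12)) = 645*(-1009 + 0) = 645*(-1009) = -650805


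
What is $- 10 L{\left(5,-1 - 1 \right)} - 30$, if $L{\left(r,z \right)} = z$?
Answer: $-10$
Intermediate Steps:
$- 10 L{\left(5,-1 - 1 \right)} - 30 = - 10 \left(-1 - 1\right) - 30 = \left(-10\right) \left(-2\right) - 30 = 20 - 30 = -10$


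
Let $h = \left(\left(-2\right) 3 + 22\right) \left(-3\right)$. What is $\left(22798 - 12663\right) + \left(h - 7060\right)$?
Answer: $3027$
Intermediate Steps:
$h = -48$ ($h = \left(-6 + 22\right) \left(-3\right) = 16 \left(-3\right) = -48$)
$\left(22798 - 12663\right) + \left(h - 7060\right) = \left(22798 - 12663\right) - 7108 = 10135 - 7108 = 3027$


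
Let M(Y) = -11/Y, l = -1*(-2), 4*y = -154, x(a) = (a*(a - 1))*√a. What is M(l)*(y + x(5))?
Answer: 847/4 - 110*√5 ≈ -34.217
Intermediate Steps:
x(a) = a^(3/2)*(-1 + a) (x(a) = (a*(-1 + a))*√a = a^(3/2)*(-1 + a))
y = -77/2 (y = (¼)*(-154) = -77/2 ≈ -38.500)
l = 2
M(l)*(y + x(5)) = (-11/2)*(-77/2 + 5^(3/2)*(-1 + 5)) = (-11*½)*(-77/2 + (5*√5)*4) = -11*(-77/2 + 20*√5)/2 = 847/4 - 110*√5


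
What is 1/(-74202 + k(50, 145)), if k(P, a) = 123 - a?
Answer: -1/74224 ≈ -1.3473e-5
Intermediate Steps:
1/(-74202 + k(50, 145)) = 1/(-74202 + (123 - 1*145)) = 1/(-74202 + (123 - 145)) = 1/(-74202 - 22) = 1/(-74224) = -1/74224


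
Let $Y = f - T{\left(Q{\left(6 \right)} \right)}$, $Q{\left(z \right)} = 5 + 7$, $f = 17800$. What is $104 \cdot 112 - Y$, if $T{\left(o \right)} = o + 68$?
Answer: $-6072$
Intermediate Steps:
$Q{\left(z \right)} = 12$
$T{\left(o \right)} = 68 + o$
$Y = 17720$ ($Y = 17800 - \left(68 + 12\right) = 17800 - 80 = 17720$)
$104 \cdot 112 - Y = 104 \cdot 112 - 17720 = 11648 - 17720 = -6072$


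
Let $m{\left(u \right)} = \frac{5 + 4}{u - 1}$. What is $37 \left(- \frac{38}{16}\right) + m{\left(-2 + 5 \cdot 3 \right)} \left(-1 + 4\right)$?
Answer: $- \frac{685}{8} \approx -85.625$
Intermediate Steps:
$m{\left(u \right)} = \frac{9}{-1 + u}$
$37 \left(- \frac{38}{16}\right) + m{\left(-2 + 5 \cdot 3 \right)} \left(-1 + 4\right) = 37 \left(- \frac{38}{16}\right) + \frac{9}{-1 + \left(-2 + 5 \cdot 3\right)} \left(-1 + 4\right) = 37 \left(\left(-38\right) \frac{1}{16}\right) + \frac{9}{-1 + \left(-2 + 15\right)} 3 = 37 \left(- \frac{19}{8}\right) + \frac{9}{-1 + 13} \cdot 3 = - \frac{703}{8} + \frac{9}{12} \cdot 3 = - \frac{703}{8} + 9 \cdot \frac{1}{12} \cdot 3 = - \frac{703}{8} + \frac{3}{4} \cdot 3 = - \frac{703}{8} + \frac{9}{4} = - \frac{685}{8}$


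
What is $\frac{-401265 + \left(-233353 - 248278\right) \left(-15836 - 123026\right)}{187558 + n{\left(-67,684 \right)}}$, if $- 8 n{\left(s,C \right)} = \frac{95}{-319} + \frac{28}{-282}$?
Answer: $\frac{24065507542953624}{67489388117} \approx 3.5658 \cdot 10^{5}$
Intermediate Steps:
$n{\left(s,C \right)} = \frac{17861}{359832}$ ($n{\left(s,C \right)} = - \frac{\frac{95}{-319} + \frac{28}{-282}}{8} = - \frac{95 \left(- \frac{1}{319}\right) + 28 \left(- \frac{1}{282}\right)}{8} = - \frac{- \frac{95}{319} - \frac{14}{141}}{8} = \left(- \frac{1}{8}\right) \left(- \frac{17861}{44979}\right) = \frac{17861}{359832}$)
$\frac{-401265 + \left(-233353 - 248278\right) \left(-15836 - 123026\right)}{187558 + n{\left(-67,684 \right)}} = \frac{-401265 + \left(-233353 - 248278\right) \left(-15836 - 123026\right)}{187558 + \frac{17861}{359832}} = \frac{-401265 - -66880243922}{\frac{67489388117}{359832}} = \left(-401265 + 66880243922\right) \frac{359832}{67489388117} = 66879842657 \cdot \frac{359832}{67489388117} = \frac{24065507542953624}{67489388117}$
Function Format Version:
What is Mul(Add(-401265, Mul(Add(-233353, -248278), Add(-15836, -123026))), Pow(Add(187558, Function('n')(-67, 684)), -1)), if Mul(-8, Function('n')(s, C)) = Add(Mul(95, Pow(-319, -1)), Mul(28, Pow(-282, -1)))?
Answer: Rational(24065507542953624, 67489388117) ≈ 3.5658e+5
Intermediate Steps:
Function('n')(s, C) = Rational(17861, 359832) (Function('n')(s, C) = Mul(Rational(-1, 8), Add(Mul(95, Pow(-319, -1)), Mul(28, Pow(-282, -1)))) = Mul(Rational(-1, 8), Add(Mul(95, Rational(-1, 319)), Mul(28, Rational(-1, 282)))) = Mul(Rational(-1, 8), Add(Rational(-95, 319), Rational(-14, 141))) = Mul(Rational(-1, 8), Rational(-17861, 44979)) = Rational(17861, 359832))
Mul(Add(-401265, Mul(Add(-233353, -248278), Add(-15836, -123026))), Pow(Add(187558, Function('n')(-67, 684)), -1)) = Mul(Add(-401265, Mul(Add(-233353, -248278), Add(-15836, -123026))), Pow(Add(187558, Rational(17861, 359832)), -1)) = Mul(Add(-401265, Mul(-481631, -138862)), Pow(Rational(67489388117, 359832), -1)) = Mul(Add(-401265, 66880243922), Rational(359832, 67489388117)) = Mul(66879842657, Rational(359832, 67489388117)) = Rational(24065507542953624, 67489388117)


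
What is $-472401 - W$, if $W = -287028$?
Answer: $-185373$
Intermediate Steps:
$-472401 - W = -472401 - -287028 = -472401 + 287028 = -185373$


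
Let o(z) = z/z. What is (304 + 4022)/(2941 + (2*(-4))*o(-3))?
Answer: 618/419 ≈ 1.4749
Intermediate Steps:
o(z) = 1
(304 + 4022)/(2941 + (2*(-4))*o(-3)) = (304 + 4022)/(2941 + (2*(-4))*1) = 4326/(2941 - 8*1) = 4326/(2941 - 8) = 4326/2933 = 4326*(1/2933) = 618/419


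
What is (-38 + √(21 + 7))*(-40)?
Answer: 1520 - 80*√7 ≈ 1308.3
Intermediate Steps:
(-38 + √(21 + 7))*(-40) = (-38 + √28)*(-40) = (-38 + 2*√7)*(-40) = 1520 - 80*√7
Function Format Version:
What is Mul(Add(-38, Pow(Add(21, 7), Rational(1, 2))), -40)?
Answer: Add(1520, Mul(-80, Pow(7, Rational(1, 2)))) ≈ 1308.3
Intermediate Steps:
Mul(Add(-38, Pow(Add(21, 7), Rational(1, 2))), -40) = Mul(Add(-38, Pow(28, Rational(1, 2))), -40) = Mul(Add(-38, Mul(2, Pow(7, Rational(1, 2)))), -40) = Add(1520, Mul(-80, Pow(7, Rational(1, 2))))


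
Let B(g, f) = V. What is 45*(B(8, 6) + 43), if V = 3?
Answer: 2070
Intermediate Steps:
B(g, f) = 3
45*(B(8, 6) + 43) = 45*(3 + 43) = 45*46 = 2070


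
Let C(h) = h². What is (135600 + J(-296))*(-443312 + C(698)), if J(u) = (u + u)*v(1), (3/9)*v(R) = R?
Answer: 5873803008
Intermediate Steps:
v(R) = 3*R
J(u) = 6*u (J(u) = (u + u)*(3*1) = (2*u)*3 = 6*u)
(135600 + J(-296))*(-443312 + C(698)) = (135600 + 6*(-296))*(-443312 + 698²) = (135600 - 1776)*(-443312 + 487204) = 133824*43892 = 5873803008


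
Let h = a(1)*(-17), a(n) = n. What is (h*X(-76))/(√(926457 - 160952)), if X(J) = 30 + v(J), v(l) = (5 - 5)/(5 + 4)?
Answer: -102*√765505/153101 ≈ -0.58290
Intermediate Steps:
v(l) = 0 (v(l) = 0/9 = 0*(⅑) = 0)
h = -17 (h = 1*(-17) = -17)
X(J) = 30 (X(J) = 30 + 0 = 30)
(h*X(-76))/(√(926457 - 160952)) = (-17*30)/(√(926457 - 160952)) = -510*√765505/765505 = -102*√765505/153101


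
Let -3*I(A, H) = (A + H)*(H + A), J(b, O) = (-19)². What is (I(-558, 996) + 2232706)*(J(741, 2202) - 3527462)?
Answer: -7649428510558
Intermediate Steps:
J(b, O) = 361
I(A, H) = -(A + H)²/3 (I(A, H) = -(A + H)*(H + A)/3 = -(A + H)*(A + H)/3 = -(A + H)²/3)
(I(-558, 996) + 2232706)*(J(741, 2202) - 3527462) = (-(-558 + 996)²/3 + 2232706)*(361 - 3527462) = (-⅓*438² + 2232706)*(-3527101) = (-⅓*191844 + 2232706)*(-3527101) = (-63948 + 2232706)*(-3527101) = 2168758*(-3527101) = -7649428510558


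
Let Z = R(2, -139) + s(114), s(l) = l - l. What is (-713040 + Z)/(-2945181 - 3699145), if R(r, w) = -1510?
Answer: 357275/3322163 ≈ 0.10754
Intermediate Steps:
s(l) = 0
Z = -1510 (Z = -1510 + 0 = -1510)
(-713040 + Z)/(-2945181 - 3699145) = (-713040 - 1510)/(-2945181 - 3699145) = -714550/(-6644326) = -714550*(-1/6644326) = 357275/3322163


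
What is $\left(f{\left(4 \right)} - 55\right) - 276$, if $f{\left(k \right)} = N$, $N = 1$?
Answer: $-330$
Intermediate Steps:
$f{\left(k \right)} = 1$
$\left(f{\left(4 \right)} - 55\right) - 276 = \left(1 - 55\right) - 276 = -54 - 276 = -330$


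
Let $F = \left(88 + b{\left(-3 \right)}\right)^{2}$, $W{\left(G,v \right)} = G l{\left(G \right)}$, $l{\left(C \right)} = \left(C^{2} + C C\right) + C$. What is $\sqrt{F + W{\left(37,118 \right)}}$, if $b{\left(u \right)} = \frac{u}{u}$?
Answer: $2 \sqrt{27649} \approx 332.56$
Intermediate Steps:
$l{\left(C \right)} = C + 2 C^{2}$ ($l{\left(C \right)} = \left(C^{2} + C^{2}\right) + C = 2 C^{2} + C = C + 2 C^{2}$)
$W{\left(G,v \right)} = G^{2} \left(1 + 2 G\right)$ ($W{\left(G,v \right)} = G G \left(1 + 2 G\right) = G^{2} \left(1 + 2 G\right)$)
$b{\left(u \right)} = 1$
$F = 7921$ ($F = \left(88 + 1\right)^{2} = 89^{2} = 7921$)
$\sqrt{F + W{\left(37,118 \right)}} = \sqrt{7921 + 37^{2} \left(1 + 2 \cdot 37\right)} = \sqrt{7921 + 1369 \left(1 + 74\right)} = \sqrt{7921 + 1369 \cdot 75} = \sqrt{7921 + 102675} = \sqrt{110596} = 2 \sqrt{27649}$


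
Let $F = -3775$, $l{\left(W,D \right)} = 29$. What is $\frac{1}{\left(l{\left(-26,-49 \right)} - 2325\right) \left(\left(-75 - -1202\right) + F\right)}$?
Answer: $\frac{1}{6079808} \approx 1.6448 \cdot 10^{-7}$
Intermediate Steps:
$\frac{1}{\left(l{\left(-26,-49 \right)} - 2325\right) \left(\left(-75 - -1202\right) + F\right)} = \frac{1}{\left(29 - 2325\right) \left(\left(-75 - -1202\right) - 3775\right)} = \frac{1}{\left(-2296\right) \left(\left(-75 + 1202\right) - 3775\right)} = \frac{1}{\left(-2296\right) \left(1127 - 3775\right)} = \frac{1}{\left(-2296\right) \left(-2648\right)} = \frac{1}{6079808}$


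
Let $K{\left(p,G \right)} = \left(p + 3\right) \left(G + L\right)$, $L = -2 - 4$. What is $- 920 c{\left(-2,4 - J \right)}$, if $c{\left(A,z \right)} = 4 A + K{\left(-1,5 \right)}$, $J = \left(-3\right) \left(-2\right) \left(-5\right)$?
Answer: $9200$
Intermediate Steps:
$J = -30$ ($J = 6 \left(-5\right) = -30$)
$L = -6$
$K{\left(p,G \right)} = \left(-6 + G\right) \left(3 + p\right)$ ($K{\left(p,G \right)} = \left(p + 3\right) \left(G - 6\right) = \left(3 + p\right) \left(-6 + G\right) = \left(-6 + G\right) \left(3 + p\right)$)
$c{\left(A,z \right)} = -2 + 4 A$ ($c{\left(A,z \right)} = 4 A + \left(-18 - -6 + 3 \cdot 5 + 5 \left(-1\right)\right) = 4 A + \left(-18 + 6 + 15 - 5\right) = 4 A - 2 = -2 + 4 A$)
$- 920 c{\left(-2,4 - J \right)} = - 920 \left(-2 + 4 \left(-2\right)\right) = - 920 \left(-2 - 8\right) = \left(-920\right) \left(-10\right) = 9200$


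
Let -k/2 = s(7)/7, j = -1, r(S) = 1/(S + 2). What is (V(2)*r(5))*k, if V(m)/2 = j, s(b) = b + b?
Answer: 8/7 ≈ 1.1429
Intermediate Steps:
s(b) = 2*b
r(S) = 1/(2 + S)
V(m) = -2 (V(m) = 2*(-1) = -2)
k = -4 (k = -2*2*7/7 = -28/7 = -2*2 = -4)
(V(2)*r(5))*k = -2/(2 + 5)*(-4) = -2/7*(-4) = 8/7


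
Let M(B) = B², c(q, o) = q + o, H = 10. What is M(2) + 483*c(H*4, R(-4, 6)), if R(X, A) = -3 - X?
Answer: 19807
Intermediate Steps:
c(q, o) = o + q
M(2) + 483*c(H*4, R(-4, 6)) = 2² + 483*((-3 - 1*(-4)) + 10*4) = 4 + 483*((-3 + 4) + 40) = 4 + 483*(1 + 40) = 4 + 483*41 = 4 + 19803 = 19807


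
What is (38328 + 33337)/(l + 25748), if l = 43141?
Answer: 71665/68889 ≈ 1.0403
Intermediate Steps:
(38328 + 33337)/(l + 25748) = (38328 + 33337)/(43141 + 25748) = 71665/68889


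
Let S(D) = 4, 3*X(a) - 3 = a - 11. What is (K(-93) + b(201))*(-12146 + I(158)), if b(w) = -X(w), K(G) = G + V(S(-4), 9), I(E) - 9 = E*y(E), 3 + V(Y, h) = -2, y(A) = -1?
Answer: 5987665/3 ≈ 1.9959e+6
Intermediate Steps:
X(a) = -8/3 + a/3 (X(a) = 1 + (a - 11)/3 = 1 + (-11 + a)/3 = 1 + (-11/3 + a/3) = -8/3 + a/3)
V(Y, h) = -5 (V(Y, h) = -3 - 2 = -5)
I(E) = 9 - E (I(E) = 9 + E*(-1) = 9 - E)
K(G) = -5 + G (K(G) = G - 5 = -5 + G)
b(w) = 8/3 - w/3 (b(w) = -(-8/3 + w/3) = 8/3 - w/3)
(K(-93) + b(201))*(-12146 + I(158)) = ((-5 - 93) + (8/3 - ⅓*201))*(-12146 + (9 - 1*158)) = (-98 + (8/3 - 67))*(-12146 + (9 - 158)) = (-98 - 193/3)*(-12146 - 149) = -487/3*(-12295) = 5987665/3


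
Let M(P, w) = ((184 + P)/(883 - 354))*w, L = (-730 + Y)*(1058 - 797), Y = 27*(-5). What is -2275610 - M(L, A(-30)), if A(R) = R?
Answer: -1210565120/529 ≈ -2.2884e+6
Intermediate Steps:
Y = -135
L = -225765 (L = (-730 - 135)*(1058 - 797) = -865*261 = -225765)
M(P, w) = w*(8/23 + P/529) (M(P, w) = ((184 + P)/529)*w = ((184 + P)*(1/529))*w = (8/23 + P/529)*w = w*(8/23 + P/529))
-2275610 - M(L, A(-30)) = -2275610 - (-30)*(184 - 225765)/529 = -2275610 - (-30)*(-225581)/529 = -2275610 - 1*6767430/529 = -2275610 - 6767430/529 = -1210565120/529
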